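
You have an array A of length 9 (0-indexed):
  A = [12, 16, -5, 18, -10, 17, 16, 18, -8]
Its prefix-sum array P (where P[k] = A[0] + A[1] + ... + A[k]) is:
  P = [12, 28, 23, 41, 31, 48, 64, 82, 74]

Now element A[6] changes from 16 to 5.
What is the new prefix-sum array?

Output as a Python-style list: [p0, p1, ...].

Change: A[6] 16 -> 5, delta = -11
P[k] for k < 6: unchanged (A[6] not included)
P[k] for k >= 6: shift by delta = -11
  P[0] = 12 + 0 = 12
  P[1] = 28 + 0 = 28
  P[2] = 23 + 0 = 23
  P[3] = 41 + 0 = 41
  P[4] = 31 + 0 = 31
  P[5] = 48 + 0 = 48
  P[6] = 64 + -11 = 53
  P[7] = 82 + -11 = 71
  P[8] = 74 + -11 = 63

Answer: [12, 28, 23, 41, 31, 48, 53, 71, 63]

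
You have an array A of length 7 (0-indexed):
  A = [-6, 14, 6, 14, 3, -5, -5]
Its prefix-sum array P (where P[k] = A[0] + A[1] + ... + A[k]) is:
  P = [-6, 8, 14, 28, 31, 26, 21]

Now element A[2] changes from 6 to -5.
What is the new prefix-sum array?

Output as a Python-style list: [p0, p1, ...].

Change: A[2] 6 -> -5, delta = -11
P[k] for k < 2: unchanged (A[2] not included)
P[k] for k >= 2: shift by delta = -11
  P[0] = -6 + 0 = -6
  P[1] = 8 + 0 = 8
  P[2] = 14 + -11 = 3
  P[3] = 28 + -11 = 17
  P[4] = 31 + -11 = 20
  P[5] = 26 + -11 = 15
  P[6] = 21 + -11 = 10

Answer: [-6, 8, 3, 17, 20, 15, 10]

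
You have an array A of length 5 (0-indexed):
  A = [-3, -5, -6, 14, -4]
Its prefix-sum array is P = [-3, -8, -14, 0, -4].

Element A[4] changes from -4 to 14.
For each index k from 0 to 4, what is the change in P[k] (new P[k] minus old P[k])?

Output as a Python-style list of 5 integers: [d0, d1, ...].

Answer: [0, 0, 0, 0, 18]

Derivation:
Element change: A[4] -4 -> 14, delta = 18
For k < 4: P[k] unchanged, delta_P[k] = 0
For k >= 4: P[k] shifts by exactly 18
Delta array: [0, 0, 0, 0, 18]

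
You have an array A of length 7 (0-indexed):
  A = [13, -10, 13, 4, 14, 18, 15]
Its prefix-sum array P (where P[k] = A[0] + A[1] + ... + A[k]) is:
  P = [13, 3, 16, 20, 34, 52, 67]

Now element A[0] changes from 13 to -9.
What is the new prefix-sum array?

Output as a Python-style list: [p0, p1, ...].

Answer: [-9, -19, -6, -2, 12, 30, 45]

Derivation:
Change: A[0] 13 -> -9, delta = -22
P[k] for k < 0: unchanged (A[0] not included)
P[k] for k >= 0: shift by delta = -22
  P[0] = 13 + -22 = -9
  P[1] = 3 + -22 = -19
  P[2] = 16 + -22 = -6
  P[3] = 20 + -22 = -2
  P[4] = 34 + -22 = 12
  P[5] = 52 + -22 = 30
  P[6] = 67 + -22 = 45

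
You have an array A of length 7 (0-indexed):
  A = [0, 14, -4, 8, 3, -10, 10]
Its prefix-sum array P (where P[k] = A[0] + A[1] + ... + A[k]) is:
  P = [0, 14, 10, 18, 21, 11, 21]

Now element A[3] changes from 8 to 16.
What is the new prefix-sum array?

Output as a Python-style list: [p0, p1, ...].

Change: A[3] 8 -> 16, delta = 8
P[k] for k < 3: unchanged (A[3] not included)
P[k] for k >= 3: shift by delta = 8
  P[0] = 0 + 0 = 0
  P[1] = 14 + 0 = 14
  P[2] = 10 + 0 = 10
  P[3] = 18 + 8 = 26
  P[4] = 21 + 8 = 29
  P[5] = 11 + 8 = 19
  P[6] = 21 + 8 = 29

Answer: [0, 14, 10, 26, 29, 19, 29]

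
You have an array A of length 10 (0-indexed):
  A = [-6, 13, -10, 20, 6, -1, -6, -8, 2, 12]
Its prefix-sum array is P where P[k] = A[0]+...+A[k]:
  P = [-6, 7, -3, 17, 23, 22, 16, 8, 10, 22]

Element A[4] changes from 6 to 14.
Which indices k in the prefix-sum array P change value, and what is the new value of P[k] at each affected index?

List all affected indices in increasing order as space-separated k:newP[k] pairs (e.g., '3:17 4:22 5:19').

P[k] = A[0] + ... + A[k]
P[k] includes A[4] iff k >= 4
Affected indices: 4, 5, ..., 9; delta = 8
  P[4]: 23 + 8 = 31
  P[5]: 22 + 8 = 30
  P[6]: 16 + 8 = 24
  P[7]: 8 + 8 = 16
  P[8]: 10 + 8 = 18
  P[9]: 22 + 8 = 30

Answer: 4:31 5:30 6:24 7:16 8:18 9:30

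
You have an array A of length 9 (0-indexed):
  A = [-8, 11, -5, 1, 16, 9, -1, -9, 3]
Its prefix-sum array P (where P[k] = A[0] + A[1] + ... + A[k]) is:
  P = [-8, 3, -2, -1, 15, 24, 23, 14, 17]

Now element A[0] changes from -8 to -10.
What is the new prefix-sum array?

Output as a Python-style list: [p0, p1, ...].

Answer: [-10, 1, -4, -3, 13, 22, 21, 12, 15]

Derivation:
Change: A[0] -8 -> -10, delta = -2
P[k] for k < 0: unchanged (A[0] not included)
P[k] for k >= 0: shift by delta = -2
  P[0] = -8 + -2 = -10
  P[1] = 3 + -2 = 1
  P[2] = -2 + -2 = -4
  P[3] = -1 + -2 = -3
  P[4] = 15 + -2 = 13
  P[5] = 24 + -2 = 22
  P[6] = 23 + -2 = 21
  P[7] = 14 + -2 = 12
  P[8] = 17 + -2 = 15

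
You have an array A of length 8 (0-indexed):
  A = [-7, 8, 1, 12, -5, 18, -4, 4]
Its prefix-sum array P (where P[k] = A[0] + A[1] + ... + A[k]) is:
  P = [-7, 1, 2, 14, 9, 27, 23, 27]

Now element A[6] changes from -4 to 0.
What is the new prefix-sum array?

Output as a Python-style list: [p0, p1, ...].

Change: A[6] -4 -> 0, delta = 4
P[k] for k < 6: unchanged (A[6] not included)
P[k] for k >= 6: shift by delta = 4
  P[0] = -7 + 0 = -7
  P[1] = 1 + 0 = 1
  P[2] = 2 + 0 = 2
  P[3] = 14 + 0 = 14
  P[4] = 9 + 0 = 9
  P[5] = 27 + 0 = 27
  P[6] = 23 + 4 = 27
  P[7] = 27 + 4 = 31

Answer: [-7, 1, 2, 14, 9, 27, 27, 31]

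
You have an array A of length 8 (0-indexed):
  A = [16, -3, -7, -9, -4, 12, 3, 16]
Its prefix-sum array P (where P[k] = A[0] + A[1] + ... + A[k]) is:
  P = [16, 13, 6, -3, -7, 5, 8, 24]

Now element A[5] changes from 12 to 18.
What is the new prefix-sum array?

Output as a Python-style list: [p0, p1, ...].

Answer: [16, 13, 6, -3, -7, 11, 14, 30]

Derivation:
Change: A[5] 12 -> 18, delta = 6
P[k] for k < 5: unchanged (A[5] not included)
P[k] for k >= 5: shift by delta = 6
  P[0] = 16 + 0 = 16
  P[1] = 13 + 0 = 13
  P[2] = 6 + 0 = 6
  P[3] = -3 + 0 = -3
  P[4] = -7 + 0 = -7
  P[5] = 5 + 6 = 11
  P[6] = 8 + 6 = 14
  P[7] = 24 + 6 = 30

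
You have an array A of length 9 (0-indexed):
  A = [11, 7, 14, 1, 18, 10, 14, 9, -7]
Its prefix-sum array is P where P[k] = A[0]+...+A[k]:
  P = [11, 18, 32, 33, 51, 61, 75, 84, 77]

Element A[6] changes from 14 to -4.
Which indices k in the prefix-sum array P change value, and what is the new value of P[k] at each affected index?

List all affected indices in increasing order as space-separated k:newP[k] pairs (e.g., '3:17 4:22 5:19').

P[k] = A[0] + ... + A[k]
P[k] includes A[6] iff k >= 6
Affected indices: 6, 7, ..., 8; delta = -18
  P[6]: 75 + -18 = 57
  P[7]: 84 + -18 = 66
  P[8]: 77 + -18 = 59

Answer: 6:57 7:66 8:59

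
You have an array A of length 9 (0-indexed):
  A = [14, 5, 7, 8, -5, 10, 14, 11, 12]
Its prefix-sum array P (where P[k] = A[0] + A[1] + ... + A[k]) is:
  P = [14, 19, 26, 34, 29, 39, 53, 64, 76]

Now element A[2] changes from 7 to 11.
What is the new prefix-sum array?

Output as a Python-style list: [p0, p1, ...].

Change: A[2] 7 -> 11, delta = 4
P[k] for k < 2: unchanged (A[2] not included)
P[k] for k >= 2: shift by delta = 4
  P[0] = 14 + 0 = 14
  P[1] = 19 + 0 = 19
  P[2] = 26 + 4 = 30
  P[3] = 34 + 4 = 38
  P[4] = 29 + 4 = 33
  P[5] = 39 + 4 = 43
  P[6] = 53 + 4 = 57
  P[7] = 64 + 4 = 68
  P[8] = 76 + 4 = 80

Answer: [14, 19, 30, 38, 33, 43, 57, 68, 80]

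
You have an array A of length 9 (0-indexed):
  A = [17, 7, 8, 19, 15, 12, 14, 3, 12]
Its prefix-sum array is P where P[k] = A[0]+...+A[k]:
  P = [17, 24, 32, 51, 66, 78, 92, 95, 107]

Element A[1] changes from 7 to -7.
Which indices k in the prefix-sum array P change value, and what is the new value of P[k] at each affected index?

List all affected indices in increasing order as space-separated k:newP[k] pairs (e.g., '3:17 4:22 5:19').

P[k] = A[0] + ... + A[k]
P[k] includes A[1] iff k >= 1
Affected indices: 1, 2, ..., 8; delta = -14
  P[1]: 24 + -14 = 10
  P[2]: 32 + -14 = 18
  P[3]: 51 + -14 = 37
  P[4]: 66 + -14 = 52
  P[5]: 78 + -14 = 64
  P[6]: 92 + -14 = 78
  P[7]: 95 + -14 = 81
  P[8]: 107 + -14 = 93

Answer: 1:10 2:18 3:37 4:52 5:64 6:78 7:81 8:93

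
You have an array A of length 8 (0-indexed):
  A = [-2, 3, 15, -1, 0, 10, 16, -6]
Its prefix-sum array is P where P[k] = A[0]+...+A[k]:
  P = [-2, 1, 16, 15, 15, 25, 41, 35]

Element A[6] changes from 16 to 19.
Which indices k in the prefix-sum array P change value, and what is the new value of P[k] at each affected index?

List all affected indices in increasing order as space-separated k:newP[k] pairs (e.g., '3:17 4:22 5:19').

P[k] = A[0] + ... + A[k]
P[k] includes A[6] iff k >= 6
Affected indices: 6, 7, ..., 7; delta = 3
  P[6]: 41 + 3 = 44
  P[7]: 35 + 3 = 38

Answer: 6:44 7:38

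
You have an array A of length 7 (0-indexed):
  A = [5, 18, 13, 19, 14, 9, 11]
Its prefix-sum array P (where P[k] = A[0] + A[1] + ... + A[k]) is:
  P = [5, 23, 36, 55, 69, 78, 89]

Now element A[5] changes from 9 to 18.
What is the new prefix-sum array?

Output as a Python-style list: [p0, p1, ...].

Answer: [5, 23, 36, 55, 69, 87, 98]

Derivation:
Change: A[5] 9 -> 18, delta = 9
P[k] for k < 5: unchanged (A[5] not included)
P[k] for k >= 5: shift by delta = 9
  P[0] = 5 + 0 = 5
  P[1] = 23 + 0 = 23
  P[2] = 36 + 0 = 36
  P[3] = 55 + 0 = 55
  P[4] = 69 + 0 = 69
  P[5] = 78 + 9 = 87
  P[6] = 89 + 9 = 98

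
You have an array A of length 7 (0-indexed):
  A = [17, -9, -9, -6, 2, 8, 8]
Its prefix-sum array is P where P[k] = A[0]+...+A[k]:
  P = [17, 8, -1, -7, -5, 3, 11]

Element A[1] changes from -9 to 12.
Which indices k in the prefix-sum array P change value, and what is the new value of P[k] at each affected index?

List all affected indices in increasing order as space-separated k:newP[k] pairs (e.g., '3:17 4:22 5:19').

Answer: 1:29 2:20 3:14 4:16 5:24 6:32

Derivation:
P[k] = A[0] + ... + A[k]
P[k] includes A[1] iff k >= 1
Affected indices: 1, 2, ..., 6; delta = 21
  P[1]: 8 + 21 = 29
  P[2]: -1 + 21 = 20
  P[3]: -7 + 21 = 14
  P[4]: -5 + 21 = 16
  P[5]: 3 + 21 = 24
  P[6]: 11 + 21 = 32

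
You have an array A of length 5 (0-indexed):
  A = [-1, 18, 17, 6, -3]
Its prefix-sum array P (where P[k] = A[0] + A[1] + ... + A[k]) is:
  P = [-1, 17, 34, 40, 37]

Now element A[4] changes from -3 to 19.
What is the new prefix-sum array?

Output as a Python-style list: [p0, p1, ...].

Change: A[4] -3 -> 19, delta = 22
P[k] for k < 4: unchanged (A[4] not included)
P[k] for k >= 4: shift by delta = 22
  P[0] = -1 + 0 = -1
  P[1] = 17 + 0 = 17
  P[2] = 34 + 0 = 34
  P[3] = 40 + 0 = 40
  P[4] = 37 + 22 = 59

Answer: [-1, 17, 34, 40, 59]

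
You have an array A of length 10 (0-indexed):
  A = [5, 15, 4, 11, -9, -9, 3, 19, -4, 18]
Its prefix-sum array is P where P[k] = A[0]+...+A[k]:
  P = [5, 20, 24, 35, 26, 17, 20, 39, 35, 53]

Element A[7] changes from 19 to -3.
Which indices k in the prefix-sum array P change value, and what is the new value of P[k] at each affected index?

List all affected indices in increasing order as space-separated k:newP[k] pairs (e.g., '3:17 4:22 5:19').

P[k] = A[0] + ... + A[k]
P[k] includes A[7] iff k >= 7
Affected indices: 7, 8, ..., 9; delta = -22
  P[7]: 39 + -22 = 17
  P[8]: 35 + -22 = 13
  P[9]: 53 + -22 = 31

Answer: 7:17 8:13 9:31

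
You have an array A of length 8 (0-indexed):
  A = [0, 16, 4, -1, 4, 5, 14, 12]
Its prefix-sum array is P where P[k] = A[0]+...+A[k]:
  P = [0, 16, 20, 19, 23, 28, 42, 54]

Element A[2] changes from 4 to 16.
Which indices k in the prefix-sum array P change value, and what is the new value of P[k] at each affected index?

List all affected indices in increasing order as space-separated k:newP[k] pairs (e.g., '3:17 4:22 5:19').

Answer: 2:32 3:31 4:35 5:40 6:54 7:66

Derivation:
P[k] = A[0] + ... + A[k]
P[k] includes A[2] iff k >= 2
Affected indices: 2, 3, ..., 7; delta = 12
  P[2]: 20 + 12 = 32
  P[3]: 19 + 12 = 31
  P[4]: 23 + 12 = 35
  P[5]: 28 + 12 = 40
  P[6]: 42 + 12 = 54
  P[7]: 54 + 12 = 66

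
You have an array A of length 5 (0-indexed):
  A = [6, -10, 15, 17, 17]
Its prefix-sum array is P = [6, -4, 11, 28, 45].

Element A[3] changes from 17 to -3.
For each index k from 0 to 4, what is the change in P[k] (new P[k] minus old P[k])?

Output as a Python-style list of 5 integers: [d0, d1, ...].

Element change: A[3] 17 -> -3, delta = -20
For k < 3: P[k] unchanged, delta_P[k] = 0
For k >= 3: P[k] shifts by exactly -20
Delta array: [0, 0, 0, -20, -20]

Answer: [0, 0, 0, -20, -20]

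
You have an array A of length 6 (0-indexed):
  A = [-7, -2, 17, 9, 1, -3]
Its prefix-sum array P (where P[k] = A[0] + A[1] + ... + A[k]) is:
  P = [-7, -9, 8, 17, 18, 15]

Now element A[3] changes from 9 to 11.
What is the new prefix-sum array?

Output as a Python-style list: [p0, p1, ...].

Change: A[3] 9 -> 11, delta = 2
P[k] for k < 3: unchanged (A[3] not included)
P[k] for k >= 3: shift by delta = 2
  P[0] = -7 + 0 = -7
  P[1] = -9 + 0 = -9
  P[2] = 8 + 0 = 8
  P[3] = 17 + 2 = 19
  P[4] = 18 + 2 = 20
  P[5] = 15 + 2 = 17

Answer: [-7, -9, 8, 19, 20, 17]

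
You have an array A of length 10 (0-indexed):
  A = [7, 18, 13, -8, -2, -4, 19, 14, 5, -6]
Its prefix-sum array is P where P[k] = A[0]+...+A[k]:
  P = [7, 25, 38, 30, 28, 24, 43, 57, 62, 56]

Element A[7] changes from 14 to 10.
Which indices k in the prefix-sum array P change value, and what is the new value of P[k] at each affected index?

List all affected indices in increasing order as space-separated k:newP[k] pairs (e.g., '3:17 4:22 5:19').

Answer: 7:53 8:58 9:52

Derivation:
P[k] = A[0] + ... + A[k]
P[k] includes A[7] iff k >= 7
Affected indices: 7, 8, ..., 9; delta = -4
  P[7]: 57 + -4 = 53
  P[8]: 62 + -4 = 58
  P[9]: 56 + -4 = 52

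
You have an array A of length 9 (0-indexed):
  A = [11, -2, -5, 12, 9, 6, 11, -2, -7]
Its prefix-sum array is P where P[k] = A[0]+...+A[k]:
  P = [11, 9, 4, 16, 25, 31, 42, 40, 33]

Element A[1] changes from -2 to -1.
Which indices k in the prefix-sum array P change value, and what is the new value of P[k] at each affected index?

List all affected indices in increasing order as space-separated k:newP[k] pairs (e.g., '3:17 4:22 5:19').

Answer: 1:10 2:5 3:17 4:26 5:32 6:43 7:41 8:34

Derivation:
P[k] = A[0] + ... + A[k]
P[k] includes A[1] iff k >= 1
Affected indices: 1, 2, ..., 8; delta = 1
  P[1]: 9 + 1 = 10
  P[2]: 4 + 1 = 5
  P[3]: 16 + 1 = 17
  P[4]: 25 + 1 = 26
  P[5]: 31 + 1 = 32
  P[6]: 42 + 1 = 43
  P[7]: 40 + 1 = 41
  P[8]: 33 + 1 = 34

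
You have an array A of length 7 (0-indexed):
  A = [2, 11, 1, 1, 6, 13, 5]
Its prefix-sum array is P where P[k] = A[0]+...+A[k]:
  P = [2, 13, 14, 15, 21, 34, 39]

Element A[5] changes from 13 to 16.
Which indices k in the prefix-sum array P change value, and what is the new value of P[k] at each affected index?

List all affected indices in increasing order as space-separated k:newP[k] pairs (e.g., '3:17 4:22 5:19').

Answer: 5:37 6:42

Derivation:
P[k] = A[0] + ... + A[k]
P[k] includes A[5] iff k >= 5
Affected indices: 5, 6, ..., 6; delta = 3
  P[5]: 34 + 3 = 37
  P[6]: 39 + 3 = 42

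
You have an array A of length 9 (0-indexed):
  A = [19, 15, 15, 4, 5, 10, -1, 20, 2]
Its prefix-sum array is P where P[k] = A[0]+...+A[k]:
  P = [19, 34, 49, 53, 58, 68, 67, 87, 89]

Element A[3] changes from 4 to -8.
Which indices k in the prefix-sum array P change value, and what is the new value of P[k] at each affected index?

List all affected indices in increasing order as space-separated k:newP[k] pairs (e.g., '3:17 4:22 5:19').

Answer: 3:41 4:46 5:56 6:55 7:75 8:77

Derivation:
P[k] = A[0] + ... + A[k]
P[k] includes A[3] iff k >= 3
Affected indices: 3, 4, ..., 8; delta = -12
  P[3]: 53 + -12 = 41
  P[4]: 58 + -12 = 46
  P[5]: 68 + -12 = 56
  P[6]: 67 + -12 = 55
  P[7]: 87 + -12 = 75
  P[8]: 89 + -12 = 77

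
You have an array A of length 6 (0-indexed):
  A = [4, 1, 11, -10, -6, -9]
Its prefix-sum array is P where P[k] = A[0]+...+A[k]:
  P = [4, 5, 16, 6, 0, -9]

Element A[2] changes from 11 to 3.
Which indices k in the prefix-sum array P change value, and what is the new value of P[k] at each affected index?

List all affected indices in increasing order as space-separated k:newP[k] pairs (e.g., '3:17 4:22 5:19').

Answer: 2:8 3:-2 4:-8 5:-17

Derivation:
P[k] = A[0] + ... + A[k]
P[k] includes A[2] iff k >= 2
Affected indices: 2, 3, ..., 5; delta = -8
  P[2]: 16 + -8 = 8
  P[3]: 6 + -8 = -2
  P[4]: 0 + -8 = -8
  P[5]: -9 + -8 = -17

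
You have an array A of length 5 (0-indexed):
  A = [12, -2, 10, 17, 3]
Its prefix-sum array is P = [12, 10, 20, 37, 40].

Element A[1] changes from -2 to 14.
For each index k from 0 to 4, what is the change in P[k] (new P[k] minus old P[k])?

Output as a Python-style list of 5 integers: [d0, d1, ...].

Answer: [0, 16, 16, 16, 16]

Derivation:
Element change: A[1] -2 -> 14, delta = 16
For k < 1: P[k] unchanged, delta_P[k] = 0
For k >= 1: P[k] shifts by exactly 16
Delta array: [0, 16, 16, 16, 16]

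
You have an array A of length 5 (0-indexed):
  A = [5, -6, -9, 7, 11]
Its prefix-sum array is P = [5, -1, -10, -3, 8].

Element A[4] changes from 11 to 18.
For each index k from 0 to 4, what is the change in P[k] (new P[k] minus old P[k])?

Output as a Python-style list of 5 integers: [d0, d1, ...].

Answer: [0, 0, 0, 0, 7]

Derivation:
Element change: A[4] 11 -> 18, delta = 7
For k < 4: P[k] unchanged, delta_P[k] = 0
For k >= 4: P[k] shifts by exactly 7
Delta array: [0, 0, 0, 0, 7]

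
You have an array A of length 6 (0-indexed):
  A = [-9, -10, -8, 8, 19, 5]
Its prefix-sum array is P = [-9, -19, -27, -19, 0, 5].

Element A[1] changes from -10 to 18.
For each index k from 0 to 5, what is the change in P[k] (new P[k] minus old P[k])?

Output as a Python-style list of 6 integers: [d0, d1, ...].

Answer: [0, 28, 28, 28, 28, 28]

Derivation:
Element change: A[1] -10 -> 18, delta = 28
For k < 1: P[k] unchanged, delta_P[k] = 0
For k >= 1: P[k] shifts by exactly 28
Delta array: [0, 28, 28, 28, 28, 28]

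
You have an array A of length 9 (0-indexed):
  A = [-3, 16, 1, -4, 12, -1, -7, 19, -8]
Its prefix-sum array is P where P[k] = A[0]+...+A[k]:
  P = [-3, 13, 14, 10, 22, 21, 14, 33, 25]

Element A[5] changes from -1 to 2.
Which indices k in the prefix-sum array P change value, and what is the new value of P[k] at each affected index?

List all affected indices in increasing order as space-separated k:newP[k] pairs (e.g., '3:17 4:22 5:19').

P[k] = A[0] + ... + A[k]
P[k] includes A[5] iff k >= 5
Affected indices: 5, 6, ..., 8; delta = 3
  P[5]: 21 + 3 = 24
  P[6]: 14 + 3 = 17
  P[7]: 33 + 3 = 36
  P[8]: 25 + 3 = 28

Answer: 5:24 6:17 7:36 8:28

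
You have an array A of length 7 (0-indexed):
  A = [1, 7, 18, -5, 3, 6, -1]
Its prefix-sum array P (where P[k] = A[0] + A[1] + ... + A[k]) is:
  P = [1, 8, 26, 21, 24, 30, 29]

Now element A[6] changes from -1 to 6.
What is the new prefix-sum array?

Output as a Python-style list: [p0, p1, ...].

Change: A[6] -1 -> 6, delta = 7
P[k] for k < 6: unchanged (A[6] not included)
P[k] for k >= 6: shift by delta = 7
  P[0] = 1 + 0 = 1
  P[1] = 8 + 0 = 8
  P[2] = 26 + 0 = 26
  P[3] = 21 + 0 = 21
  P[4] = 24 + 0 = 24
  P[5] = 30 + 0 = 30
  P[6] = 29 + 7 = 36

Answer: [1, 8, 26, 21, 24, 30, 36]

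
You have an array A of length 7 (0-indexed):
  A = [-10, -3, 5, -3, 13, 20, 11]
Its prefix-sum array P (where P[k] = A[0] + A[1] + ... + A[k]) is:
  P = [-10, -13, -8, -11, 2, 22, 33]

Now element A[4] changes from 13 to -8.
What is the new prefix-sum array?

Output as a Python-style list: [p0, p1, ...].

Answer: [-10, -13, -8, -11, -19, 1, 12]

Derivation:
Change: A[4] 13 -> -8, delta = -21
P[k] for k < 4: unchanged (A[4] not included)
P[k] for k >= 4: shift by delta = -21
  P[0] = -10 + 0 = -10
  P[1] = -13 + 0 = -13
  P[2] = -8 + 0 = -8
  P[3] = -11 + 0 = -11
  P[4] = 2 + -21 = -19
  P[5] = 22 + -21 = 1
  P[6] = 33 + -21 = 12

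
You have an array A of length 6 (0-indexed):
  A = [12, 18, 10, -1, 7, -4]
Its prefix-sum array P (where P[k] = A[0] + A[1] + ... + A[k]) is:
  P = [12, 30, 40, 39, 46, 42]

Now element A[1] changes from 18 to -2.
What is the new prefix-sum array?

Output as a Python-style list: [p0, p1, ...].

Answer: [12, 10, 20, 19, 26, 22]

Derivation:
Change: A[1] 18 -> -2, delta = -20
P[k] for k < 1: unchanged (A[1] not included)
P[k] for k >= 1: shift by delta = -20
  P[0] = 12 + 0 = 12
  P[1] = 30 + -20 = 10
  P[2] = 40 + -20 = 20
  P[3] = 39 + -20 = 19
  P[4] = 46 + -20 = 26
  P[5] = 42 + -20 = 22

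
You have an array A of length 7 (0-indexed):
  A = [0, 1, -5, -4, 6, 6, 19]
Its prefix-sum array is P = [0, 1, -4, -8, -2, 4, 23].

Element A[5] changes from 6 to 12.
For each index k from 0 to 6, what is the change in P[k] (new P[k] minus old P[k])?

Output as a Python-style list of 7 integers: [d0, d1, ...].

Element change: A[5] 6 -> 12, delta = 6
For k < 5: P[k] unchanged, delta_P[k] = 0
For k >= 5: P[k] shifts by exactly 6
Delta array: [0, 0, 0, 0, 0, 6, 6]

Answer: [0, 0, 0, 0, 0, 6, 6]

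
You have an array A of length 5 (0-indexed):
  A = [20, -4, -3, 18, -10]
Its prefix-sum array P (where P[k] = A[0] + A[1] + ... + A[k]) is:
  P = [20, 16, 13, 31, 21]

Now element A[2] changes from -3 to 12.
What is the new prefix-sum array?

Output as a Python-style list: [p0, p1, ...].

Change: A[2] -3 -> 12, delta = 15
P[k] for k < 2: unchanged (A[2] not included)
P[k] for k >= 2: shift by delta = 15
  P[0] = 20 + 0 = 20
  P[1] = 16 + 0 = 16
  P[2] = 13 + 15 = 28
  P[3] = 31 + 15 = 46
  P[4] = 21 + 15 = 36

Answer: [20, 16, 28, 46, 36]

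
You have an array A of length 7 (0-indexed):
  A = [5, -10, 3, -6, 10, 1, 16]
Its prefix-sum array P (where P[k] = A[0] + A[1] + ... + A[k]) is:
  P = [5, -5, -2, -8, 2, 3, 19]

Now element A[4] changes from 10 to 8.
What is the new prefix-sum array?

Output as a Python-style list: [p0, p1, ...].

Answer: [5, -5, -2, -8, 0, 1, 17]

Derivation:
Change: A[4] 10 -> 8, delta = -2
P[k] for k < 4: unchanged (A[4] not included)
P[k] for k >= 4: shift by delta = -2
  P[0] = 5 + 0 = 5
  P[1] = -5 + 0 = -5
  P[2] = -2 + 0 = -2
  P[3] = -8 + 0 = -8
  P[4] = 2 + -2 = 0
  P[5] = 3 + -2 = 1
  P[6] = 19 + -2 = 17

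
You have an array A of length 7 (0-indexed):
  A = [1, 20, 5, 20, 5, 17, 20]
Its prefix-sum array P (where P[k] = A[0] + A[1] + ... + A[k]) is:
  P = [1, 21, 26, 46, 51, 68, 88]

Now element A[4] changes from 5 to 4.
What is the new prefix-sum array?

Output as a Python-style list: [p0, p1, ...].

Change: A[4] 5 -> 4, delta = -1
P[k] for k < 4: unchanged (A[4] not included)
P[k] for k >= 4: shift by delta = -1
  P[0] = 1 + 0 = 1
  P[1] = 21 + 0 = 21
  P[2] = 26 + 0 = 26
  P[3] = 46 + 0 = 46
  P[4] = 51 + -1 = 50
  P[5] = 68 + -1 = 67
  P[6] = 88 + -1 = 87

Answer: [1, 21, 26, 46, 50, 67, 87]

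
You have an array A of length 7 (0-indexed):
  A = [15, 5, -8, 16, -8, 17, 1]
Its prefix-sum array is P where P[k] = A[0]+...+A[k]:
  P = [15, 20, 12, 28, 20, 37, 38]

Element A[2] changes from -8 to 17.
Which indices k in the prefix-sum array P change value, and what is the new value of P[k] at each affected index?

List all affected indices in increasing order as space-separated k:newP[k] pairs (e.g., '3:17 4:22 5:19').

P[k] = A[0] + ... + A[k]
P[k] includes A[2] iff k >= 2
Affected indices: 2, 3, ..., 6; delta = 25
  P[2]: 12 + 25 = 37
  P[3]: 28 + 25 = 53
  P[4]: 20 + 25 = 45
  P[5]: 37 + 25 = 62
  P[6]: 38 + 25 = 63

Answer: 2:37 3:53 4:45 5:62 6:63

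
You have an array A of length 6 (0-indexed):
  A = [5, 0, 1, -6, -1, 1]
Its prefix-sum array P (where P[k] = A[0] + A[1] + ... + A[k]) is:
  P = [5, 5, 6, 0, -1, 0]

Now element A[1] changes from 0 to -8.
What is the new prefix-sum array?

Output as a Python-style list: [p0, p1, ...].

Change: A[1] 0 -> -8, delta = -8
P[k] for k < 1: unchanged (A[1] not included)
P[k] for k >= 1: shift by delta = -8
  P[0] = 5 + 0 = 5
  P[1] = 5 + -8 = -3
  P[2] = 6 + -8 = -2
  P[3] = 0 + -8 = -8
  P[4] = -1 + -8 = -9
  P[5] = 0 + -8 = -8

Answer: [5, -3, -2, -8, -9, -8]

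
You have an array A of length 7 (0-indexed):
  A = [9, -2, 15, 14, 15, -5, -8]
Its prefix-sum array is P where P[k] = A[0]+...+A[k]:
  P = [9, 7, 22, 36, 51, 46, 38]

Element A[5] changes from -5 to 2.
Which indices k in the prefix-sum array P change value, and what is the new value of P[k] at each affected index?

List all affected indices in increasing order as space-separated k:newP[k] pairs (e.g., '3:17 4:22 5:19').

Answer: 5:53 6:45

Derivation:
P[k] = A[0] + ... + A[k]
P[k] includes A[5] iff k >= 5
Affected indices: 5, 6, ..., 6; delta = 7
  P[5]: 46 + 7 = 53
  P[6]: 38 + 7 = 45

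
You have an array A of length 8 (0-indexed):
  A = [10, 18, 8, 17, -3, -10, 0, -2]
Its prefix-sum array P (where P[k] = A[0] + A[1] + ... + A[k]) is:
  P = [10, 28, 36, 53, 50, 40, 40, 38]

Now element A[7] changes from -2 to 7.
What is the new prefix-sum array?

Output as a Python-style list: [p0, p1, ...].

Change: A[7] -2 -> 7, delta = 9
P[k] for k < 7: unchanged (A[7] not included)
P[k] for k >= 7: shift by delta = 9
  P[0] = 10 + 0 = 10
  P[1] = 28 + 0 = 28
  P[2] = 36 + 0 = 36
  P[3] = 53 + 0 = 53
  P[4] = 50 + 0 = 50
  P[5] = 40 + 0 = 40
  P[6] = 40 + 0 = 40
  P[7] = 38 + 9 = 47

Answer: [10, 28, 36, 53, 50, 40, 40, 47]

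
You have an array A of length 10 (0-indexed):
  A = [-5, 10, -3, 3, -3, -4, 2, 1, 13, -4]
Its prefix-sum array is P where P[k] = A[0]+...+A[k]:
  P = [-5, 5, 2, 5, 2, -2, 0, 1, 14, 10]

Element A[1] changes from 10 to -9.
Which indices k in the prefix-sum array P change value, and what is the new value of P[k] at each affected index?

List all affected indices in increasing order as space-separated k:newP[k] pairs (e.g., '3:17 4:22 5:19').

P[k] = A[0] + ... + A[k]
P[k] includes A[1] iff k >= 1
Affected indices: 1, 2, ..., 9; delta = -19
  P[1]: 5 + -19 = -14
  P[2]: 2 + -19 = -17
  P[3]: 5 + -19 = -14
  P[4]: 2 + -19 = -17
  P[5]: -2 + -19 = -21
  P[6]: 0 + -19 = -19
  P[7]: 1 + -19 = -18
  P[8]: 14 + -19 = -5
  P[9]: 10 + -19 = -9

Answer: 1:-14 2:-17 3:-14 4:-17 5:-21 6:-19 7:-18 8:-5 9:-9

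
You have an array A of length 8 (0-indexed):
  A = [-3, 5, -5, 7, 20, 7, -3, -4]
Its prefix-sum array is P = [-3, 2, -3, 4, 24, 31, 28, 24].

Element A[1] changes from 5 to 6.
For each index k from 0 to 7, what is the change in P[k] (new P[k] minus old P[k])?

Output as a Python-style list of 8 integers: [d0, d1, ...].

Answer: [0, 1, 1, 1, 1, 1, 1, 1]

Derivation:
Element change: A[1] 5 -> 6, delta = 1
For k < 1: P[k] unchanged, delta_P[k] = 0
For k >= 1: P[k] shifts by exactly 1
Delta array: [0, 1, 1, 1, 1, 1, 1, 1]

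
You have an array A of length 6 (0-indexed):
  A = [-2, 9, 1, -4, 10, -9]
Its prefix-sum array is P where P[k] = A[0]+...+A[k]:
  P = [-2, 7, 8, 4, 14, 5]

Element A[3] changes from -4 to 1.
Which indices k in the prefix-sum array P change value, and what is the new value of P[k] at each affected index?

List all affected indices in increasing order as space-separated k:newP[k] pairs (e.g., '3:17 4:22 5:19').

P[k] = A[0] + ... + A[k]
P[k] includes A[3] iff k >= 3
Affected indices: 3, 4, ..., 5; delta = 5
  P[3]: 4 + 5 = 9
  P[4]: 14 + 5 = 19
  P[5]: 5 + 5 = 10

Answer: 3:9 4:19 5:10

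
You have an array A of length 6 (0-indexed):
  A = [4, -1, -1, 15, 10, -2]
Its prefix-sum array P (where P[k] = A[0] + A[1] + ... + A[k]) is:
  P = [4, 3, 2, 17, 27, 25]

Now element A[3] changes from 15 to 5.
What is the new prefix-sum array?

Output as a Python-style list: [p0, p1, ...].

Change: A[3] 15 -> 5, delta = -10
P[k] for k < 3: unchanged (A[3] not included)
P[k] for k >= 3: shift by delta = -10
  P[0] = 4 + 0 = 4
  P[1] = 3 + 0 = 3
  P[2] = 2 + 0 = 2
  P[3] = 17 + -10 = 7
  P[4] = 27 + -10 = 17
  P[5] = 25 + -10 = 15

Answer: [4, 3, 2, 7, 17, 15]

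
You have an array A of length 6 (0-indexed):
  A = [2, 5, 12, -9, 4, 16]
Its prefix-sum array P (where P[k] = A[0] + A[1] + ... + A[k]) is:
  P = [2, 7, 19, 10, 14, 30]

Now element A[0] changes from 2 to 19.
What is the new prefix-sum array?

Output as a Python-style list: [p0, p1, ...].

Change: A[0] 2 -> 19, delta = 17
P[k] for k < 0: unchanged (A[0] not included)
P[k] for k >= 0: shift by delta = 17
  P[0] = 2 + 17 = 19
  P[1] = 7 + 17 = 24
  P[2] = 19 + 17 = 36
  P[3] = 10 + 17 = 27
  P[4] = 14 + 17 = 31
  P[5] = 30 + 17 = 47

Answer: [19, 24, 36, 27, 31, 47]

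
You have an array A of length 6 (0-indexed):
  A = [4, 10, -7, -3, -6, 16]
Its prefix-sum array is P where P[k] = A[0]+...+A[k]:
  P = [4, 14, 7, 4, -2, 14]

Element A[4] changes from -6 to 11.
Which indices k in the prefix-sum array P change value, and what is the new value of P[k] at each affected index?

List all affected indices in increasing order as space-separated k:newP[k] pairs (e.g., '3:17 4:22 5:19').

P[k] = A[0] + ... + A[k]
P[k] includes A[4] iff k >= 4
Affected indices: 4, 5, ..., 5; delta = 17
  P[4]: -2 + 17 = 15
  P[5]: 14 + 17 = 31

Answer: 4:15 5:31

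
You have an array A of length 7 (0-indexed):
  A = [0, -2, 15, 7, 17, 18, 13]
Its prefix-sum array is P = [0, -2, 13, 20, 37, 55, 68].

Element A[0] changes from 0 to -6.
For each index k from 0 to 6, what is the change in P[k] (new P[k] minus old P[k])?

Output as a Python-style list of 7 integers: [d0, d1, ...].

Element change: A[0] 0 -> -6, delta = -6
For k < 0: P[k] unchanged, delta_P[k] = 0
For k >= 0: P[k] shifts by exactly -6
Delta array: [-6, -6, -6, -6, -6, -6, -6]

Answer: [-6, -6, -6, -6, -6, -6, -6]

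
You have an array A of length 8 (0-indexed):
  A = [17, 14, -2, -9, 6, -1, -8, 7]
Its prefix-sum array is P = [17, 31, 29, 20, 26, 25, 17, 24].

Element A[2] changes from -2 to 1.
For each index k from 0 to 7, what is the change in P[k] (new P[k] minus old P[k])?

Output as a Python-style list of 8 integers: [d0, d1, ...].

Element change: A[2] -2 -> 1, delta = 3
For k < 2: P[k] unchanged, delta_P[k] = 0
For k >= 2: P[k] shifts by exactly 3
Delta array: [0, 0, 3, 3, 3, 3, 3, 3]

Answer: [0, 0, 3, 3, 3, 3, 3, 3]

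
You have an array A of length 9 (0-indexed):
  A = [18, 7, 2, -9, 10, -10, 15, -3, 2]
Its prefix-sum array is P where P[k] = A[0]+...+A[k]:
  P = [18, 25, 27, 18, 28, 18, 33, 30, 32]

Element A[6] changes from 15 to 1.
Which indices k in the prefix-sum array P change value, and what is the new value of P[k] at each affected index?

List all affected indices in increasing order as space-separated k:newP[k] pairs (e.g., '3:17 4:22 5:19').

P[k] = A[0] + ... + A[k]
P[k] includes A[6] iff k >= 6
Affected indices: 6, 7, ..., 8; delta = -14
  P[6]: 33 + -14 = 19
  P[7]: 30 + -14 = 16
  P[8]: 32 + -14 = 18

Answer: 6:19 7:16 8:18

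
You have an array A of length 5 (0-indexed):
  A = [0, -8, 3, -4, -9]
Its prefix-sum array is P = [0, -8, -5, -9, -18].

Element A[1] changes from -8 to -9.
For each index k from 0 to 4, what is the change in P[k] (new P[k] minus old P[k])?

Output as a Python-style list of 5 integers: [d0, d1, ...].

Element change: A[1] -8 -> -9, delta = -1
For k < 1: P[k] unchanged, delta_P[k] = 0
For k >= 1: P[k] shifts by exactly -1
Delta array: [0, -1, -1, -1, -1]

Answer: [0, -1, -1, -1, -1]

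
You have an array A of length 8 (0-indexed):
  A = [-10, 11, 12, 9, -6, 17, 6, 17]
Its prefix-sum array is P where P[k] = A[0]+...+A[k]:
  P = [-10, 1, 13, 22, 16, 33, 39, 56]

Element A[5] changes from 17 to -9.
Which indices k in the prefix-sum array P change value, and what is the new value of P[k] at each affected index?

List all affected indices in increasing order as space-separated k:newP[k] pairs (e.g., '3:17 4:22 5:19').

Answer: 5:7 6:13 7:30

Derivation:
P[k] = A[0] + ... + A[k]
P[k] includes A[5] iff k >= 5
Affected indices: 5, 6, ..., 7; delta = -26
  P[5]: 33 + -26 = 7
  P[6]: 39 + -26 = 13
  P[7]: 56 + -26 = 30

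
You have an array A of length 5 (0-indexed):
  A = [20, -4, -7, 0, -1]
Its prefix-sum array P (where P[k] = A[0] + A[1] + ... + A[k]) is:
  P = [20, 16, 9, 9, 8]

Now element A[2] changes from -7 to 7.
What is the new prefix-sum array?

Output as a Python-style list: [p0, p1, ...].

Answer: [20, 16, 23, 23, 22]

Derivation:
Change: A[2] -7 -> 7, delta = 14
P[k] for k < 2: unchanged (A[2] not included)
P[k] for k >= 2: shift by delta = 14
  P[0] = 20 + 0 = 20
  P[1] = 16 + 0 = 16
  P[2] = 9 + 14 = 23
  P[3] = 9 + 14 = 23
  P[4] = 8 + 14 = 22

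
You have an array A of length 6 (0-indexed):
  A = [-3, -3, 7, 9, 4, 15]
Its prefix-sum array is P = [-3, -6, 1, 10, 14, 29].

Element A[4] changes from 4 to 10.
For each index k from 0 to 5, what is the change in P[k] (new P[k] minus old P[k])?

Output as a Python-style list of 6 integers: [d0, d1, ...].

Element change: A[4] 4 -> 10, delta = 6
For k < 4: P[k] unchanged, delta_P[k] = 0
For k >= 4: P[k] shifts by exactly 6
Delta array: [0, 0, 0, 0, 6, 6]

Answer: [0, 0, 0, 0, 6, 6]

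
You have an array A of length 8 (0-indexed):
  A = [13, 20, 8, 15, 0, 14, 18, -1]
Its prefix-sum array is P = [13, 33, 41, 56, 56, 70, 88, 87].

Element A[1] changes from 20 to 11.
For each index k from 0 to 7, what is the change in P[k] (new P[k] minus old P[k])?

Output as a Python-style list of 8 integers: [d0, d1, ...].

Element change: A[1] 20 -> 11, delta = -9
For k < 1: P[k] unchanged, delta_P[k] = 0
For k >= 1: P[k] shifts by exactly -9
Delta array: [0, -9, -9, -9, -9, -9, -9, -9]

Answer: [0, -9, -9, -9, -9, -9, -9, -9]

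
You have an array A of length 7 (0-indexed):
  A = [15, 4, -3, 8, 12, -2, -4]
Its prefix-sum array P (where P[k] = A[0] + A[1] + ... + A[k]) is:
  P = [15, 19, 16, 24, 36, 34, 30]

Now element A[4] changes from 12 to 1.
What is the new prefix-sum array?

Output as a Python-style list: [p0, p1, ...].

Answer: [15, 19, 16, 24, 25, 23, 19]

Derivation:
Change: A[4] 12 -> 1, delta = -11
P[k] for k < 4: unchanged (A[4] not included)
P[k] for k >= 4: shift by delta = -11
  P[0] = 15 + 0 = 15
  P[1] = 19 + 0 = 19
  P[2] = 16 + 0 = 16
  P[3] = 24 + 0 = 24
  P[4] = 36 + -11 = 25
  P[5] = 34 + -11 = 23
  P[6] = 30 + -11 = 19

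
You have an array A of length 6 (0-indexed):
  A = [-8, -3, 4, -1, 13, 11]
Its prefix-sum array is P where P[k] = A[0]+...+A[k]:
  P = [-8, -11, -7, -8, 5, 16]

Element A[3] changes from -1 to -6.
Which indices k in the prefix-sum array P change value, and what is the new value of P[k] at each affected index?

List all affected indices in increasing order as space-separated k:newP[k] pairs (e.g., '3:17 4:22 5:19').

P[k] = A[0] + ... + A[k]
P[k] includes A[3] iff k >= 3
Affected indices: 3, 4, ..., 5; delta = -5
  P[3]: -8 + -5 = -13
  P[4]: 5 + -5 = 0
  P[5]: 16 + -5 = 11

Answer: 3:-13 4:0 5:11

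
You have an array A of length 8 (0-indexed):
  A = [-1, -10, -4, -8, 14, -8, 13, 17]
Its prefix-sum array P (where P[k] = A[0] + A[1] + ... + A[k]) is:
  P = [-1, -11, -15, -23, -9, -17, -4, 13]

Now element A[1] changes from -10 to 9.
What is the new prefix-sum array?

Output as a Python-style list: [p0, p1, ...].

Change: A[1] -10 -> 9, delta = 19
P[k] for k < 1: unchanged (A[1] not included)
P[k] for k >= 1: shift by delta = 19
  P[0] = -1 + 0 = -1
  P[1] = -11 + 19 = 8
  P[2] = -15 + 19 = 4
  P[3] = -23 + 19 = -4
  P[4] = -9 + 19 = 10
  P[5] = -17 + 19 = 2
  P[6] = -4 + 19 = 15
  P[7] = 13 + 19 = 32

Answer: [-1, 8, 4, -4, 10, 2, 15, 32]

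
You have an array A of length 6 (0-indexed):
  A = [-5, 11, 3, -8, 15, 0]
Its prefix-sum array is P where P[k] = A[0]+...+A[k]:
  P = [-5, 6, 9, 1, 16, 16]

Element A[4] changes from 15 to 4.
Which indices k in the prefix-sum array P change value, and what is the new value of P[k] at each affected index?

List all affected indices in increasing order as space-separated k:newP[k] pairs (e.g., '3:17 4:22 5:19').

Answer: 4:5 5:5

Derivation:
P[k] = A[0] + ... + A[k]
P[k] includes A[4] iff k >= 4
Affected indices: 4, 5, ..., 5; delta = -11
  P[4]: 16 + -11 = 5
  P[5]: 16 + -11 = 5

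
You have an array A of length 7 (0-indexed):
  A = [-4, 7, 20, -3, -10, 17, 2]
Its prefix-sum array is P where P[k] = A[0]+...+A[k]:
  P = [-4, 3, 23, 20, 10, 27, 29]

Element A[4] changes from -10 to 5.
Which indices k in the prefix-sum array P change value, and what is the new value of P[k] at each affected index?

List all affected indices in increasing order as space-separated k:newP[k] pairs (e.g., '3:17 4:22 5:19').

Answer: 4:25 5:42 6:44

Derivation:
P[k] = A[0] + ... + A[k]
P[k] includes A[4] iff k >= 4
Affected indices: 4, 5, ..., 6; delta = 15
  P[4]: 10 + 15 = 25
  P[5]: 27 + 15 = 42
  P[6]: 29 + 15 = 44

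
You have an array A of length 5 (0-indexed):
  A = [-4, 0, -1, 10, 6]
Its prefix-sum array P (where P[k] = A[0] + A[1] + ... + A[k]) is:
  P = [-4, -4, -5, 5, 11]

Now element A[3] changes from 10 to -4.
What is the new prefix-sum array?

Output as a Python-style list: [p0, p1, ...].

Change: A[3] 10 -> -4, delta = -14
P[k] for k < 3: unchanged (A[3] not included)
P[k] for k >= 3: shift by delta = -14
  P[0] = -4 + 0 = -4
  P[1] = -4 + 0 = -4
  P[2] = -5 + 0 = -5
  P[3] = 5 + -14 = -9
  P[4] = 11 + -14 = -3

Answer: [-4, -4, -5, -9, -3]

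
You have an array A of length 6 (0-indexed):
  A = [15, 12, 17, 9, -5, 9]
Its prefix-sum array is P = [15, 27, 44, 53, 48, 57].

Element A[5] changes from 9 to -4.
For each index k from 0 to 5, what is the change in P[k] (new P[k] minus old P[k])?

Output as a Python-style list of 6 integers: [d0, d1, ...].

Answer: [0, 0, 0, 0, 0, -13]

Derivation:
Element change: A[5] 9 -> -4, delta = -13
For k < 5: P[k] unchanged, delta_P[k] = 0
For k >= 5: P[k] shifts by exactly -13
Delta array: [0, 0, 0, 0, 0, -13]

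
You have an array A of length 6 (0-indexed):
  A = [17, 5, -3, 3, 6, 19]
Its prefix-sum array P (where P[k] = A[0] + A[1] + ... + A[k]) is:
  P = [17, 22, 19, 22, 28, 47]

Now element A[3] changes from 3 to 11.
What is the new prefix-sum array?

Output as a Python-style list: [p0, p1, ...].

Answer: [17, 22, 19, 30, 36, 55]

Derivation:
Change: A[3] 3 -> 11, delta = 8
P[k] for k < 3: unchanged (A[3] not included)
P[k] for k >= 3: shift by delta = 8
  P[0] = 17 + 0 = 17
  P[1] = 22 + 0 = 22
  P[2] = 19 + 0 = 19
  P[3] = 22 + 8 = 30
  P[4] = 28 + 8 = 36
  P[5] = 47 + 8 = 55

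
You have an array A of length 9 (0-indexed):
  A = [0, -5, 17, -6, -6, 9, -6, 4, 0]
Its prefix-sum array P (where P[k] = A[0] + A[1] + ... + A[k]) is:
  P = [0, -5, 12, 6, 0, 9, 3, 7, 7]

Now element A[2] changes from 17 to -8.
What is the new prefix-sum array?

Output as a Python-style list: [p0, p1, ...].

Answer: [0, -5, -13, -19, -25, -16, -22, -18, -18]

Derivation:
Change: A[2] 17 -> -8, delta = -25
P[k] for k < 2: unchanged (A[2] not included)
P[k] for k >= 2: shift by delta = -25
  P[0] = 0 + 0 = 0
  P[1] = -5 + 0 = -5
  P[2] = 12 + -25 = -13
  P[3] = 6 + -25 = -19
  P[4] = 0 + -25 = -25
  P[5] = 9 + -25 = -16
  P[6] = 3 + -25 = -22
  P[7] = 7 + -25 = -18
  P[8] = 7 + -25 = -18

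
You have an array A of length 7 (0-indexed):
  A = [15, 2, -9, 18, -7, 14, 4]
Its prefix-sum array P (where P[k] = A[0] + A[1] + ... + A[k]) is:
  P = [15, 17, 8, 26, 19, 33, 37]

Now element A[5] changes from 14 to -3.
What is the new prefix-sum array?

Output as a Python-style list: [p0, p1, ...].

Change: A[5] 14 -> -3, delta = -17
P[k] for k < 5: unchanged (A[5] not included)
P[k] for k >= 5: shift by delta = -17
  P[0] = 15 + 0 = 15
  P[1] = 17 + 0 = 17
  P[2] = 8 + 0 = 8
  P[3] = 26 + 0 = 26
  P[4] = 19 + 0 = 19
  P[5] = 33 + -17 = 16
  P[6] = 37 + -17 = 20

Answer: [15, 17, 8, 26, 19, 16, 20]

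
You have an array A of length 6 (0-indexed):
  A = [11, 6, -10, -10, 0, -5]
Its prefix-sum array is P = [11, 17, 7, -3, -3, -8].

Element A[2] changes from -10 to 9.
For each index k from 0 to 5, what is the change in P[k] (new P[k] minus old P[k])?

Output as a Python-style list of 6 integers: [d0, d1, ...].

Element change: A[2] -10 -> 9, delta = 19
For k < 2: P[k] unchanged, delta_P[k] = 0
For k >= 2: P[k] shifts by exactly 19
Delta array: [0, 0, 19, 19, 19, 19]

Answer: [0, 0, 19, 19, 19, 19]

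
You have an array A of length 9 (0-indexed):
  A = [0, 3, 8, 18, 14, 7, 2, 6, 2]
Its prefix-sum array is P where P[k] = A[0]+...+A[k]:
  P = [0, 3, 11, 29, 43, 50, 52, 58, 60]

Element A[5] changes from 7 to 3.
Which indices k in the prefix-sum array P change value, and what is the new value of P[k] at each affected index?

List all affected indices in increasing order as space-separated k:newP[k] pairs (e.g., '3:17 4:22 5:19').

Answer: 5:46 6:48 7:54 8:56

Derivation:
P[k] = A[0] + ... + A[k]
P[k] includes A[5] iff k >= 5
Affected indices: 5, 6, ..., 8; delta = -4
  P[5]: 50 + -4 = 46
  P[6]: 52 + -4 = 48
  P[7]: 58 + -4 = 54
  P[8]: 60 + -4 = 56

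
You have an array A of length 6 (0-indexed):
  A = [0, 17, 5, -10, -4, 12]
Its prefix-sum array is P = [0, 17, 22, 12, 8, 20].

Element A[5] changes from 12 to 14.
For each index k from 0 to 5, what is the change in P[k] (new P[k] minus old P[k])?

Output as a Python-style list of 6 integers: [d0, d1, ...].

Answer: [0, 0, 0, 0, 0, 2]

Derivation:
Element change: A[5] 12 -> 14, delta = 2
For k < 5: P[k] unchanged, delta_P[k] = 0
For k >= 5: P[k] shifts by exactly 2
Delta array: [0, 0, 0, 0, 0, 2]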